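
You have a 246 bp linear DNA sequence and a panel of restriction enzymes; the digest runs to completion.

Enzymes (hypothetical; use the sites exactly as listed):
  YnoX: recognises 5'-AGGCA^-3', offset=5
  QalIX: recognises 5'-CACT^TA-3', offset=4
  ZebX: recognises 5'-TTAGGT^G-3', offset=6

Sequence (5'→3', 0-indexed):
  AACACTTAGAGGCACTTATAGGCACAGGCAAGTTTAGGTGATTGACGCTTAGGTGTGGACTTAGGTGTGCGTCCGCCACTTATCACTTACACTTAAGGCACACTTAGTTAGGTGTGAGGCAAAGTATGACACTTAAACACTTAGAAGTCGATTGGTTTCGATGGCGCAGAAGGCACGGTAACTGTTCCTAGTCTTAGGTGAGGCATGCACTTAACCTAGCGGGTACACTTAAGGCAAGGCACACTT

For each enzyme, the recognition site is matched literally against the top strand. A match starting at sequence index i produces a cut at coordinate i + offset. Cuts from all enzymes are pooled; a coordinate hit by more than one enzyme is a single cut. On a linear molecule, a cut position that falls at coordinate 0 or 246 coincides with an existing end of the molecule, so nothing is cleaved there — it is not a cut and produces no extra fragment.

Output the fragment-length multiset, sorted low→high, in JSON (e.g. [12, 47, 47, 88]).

[2,4,5,5,6,6,6,6,6,7,7,7,8,8,8,8,9,9,12,12,14,15,18,24,34]

Per-enzyme occurrences:
  YnoX (AGGCA, off=5): starts [9, 19, 25, 95, 116, 170, 200, 231, 236] → cuts [14, 24, 30, 100, 121, 175, 205, 236, 241]
  QalIX (CACTTA, off=4): starts [2, 12, 76, 83, 89, 100, 129, 137, 207, 225] → cuts [6, 16, 80, 87, 93, 104, 133, 141, 211, 229]
  ZebX (TTAGGTG, off=6): starts [33, 48, 60, 107, 193] → cuts [39, 54, 66, 113, 199]

Pooled cuts: [6, 14, 16, 24, 30, 39, 54, 66, 80, 87, 93, 100, 104, 113, 121, 133, 141, 175, 199, 205, 211, 229, 236, 241]

Fragment lengths:
  [0,6): 6 bp
  [6,14): 8 bp
  [14,16): 2 bp
  [16,24): 8 bp
  [24,30): 6 bp
  [30,39): 9 bp
  [39,54): 15 bp
  [54,66): 12 bp
  [66,80): 14 bp
  [80,87): 7 bp
  [87,93): 6 bp
  [93,100): 7 bp
  [100,104): 4 bp
  [104,113): 9 bp
  [113,121): 8 bp
  [121,133): 12 bp
  [133,141): 8 bp
  [141,175): 34 bp
  [175,199): 24 bp
  [199,205): 6 bp
  [205,211): 6 bp
  [211,229): 18 bp
  [229,236): 7 bp
  [236,241): 5 bp
  [241,246): 5 bp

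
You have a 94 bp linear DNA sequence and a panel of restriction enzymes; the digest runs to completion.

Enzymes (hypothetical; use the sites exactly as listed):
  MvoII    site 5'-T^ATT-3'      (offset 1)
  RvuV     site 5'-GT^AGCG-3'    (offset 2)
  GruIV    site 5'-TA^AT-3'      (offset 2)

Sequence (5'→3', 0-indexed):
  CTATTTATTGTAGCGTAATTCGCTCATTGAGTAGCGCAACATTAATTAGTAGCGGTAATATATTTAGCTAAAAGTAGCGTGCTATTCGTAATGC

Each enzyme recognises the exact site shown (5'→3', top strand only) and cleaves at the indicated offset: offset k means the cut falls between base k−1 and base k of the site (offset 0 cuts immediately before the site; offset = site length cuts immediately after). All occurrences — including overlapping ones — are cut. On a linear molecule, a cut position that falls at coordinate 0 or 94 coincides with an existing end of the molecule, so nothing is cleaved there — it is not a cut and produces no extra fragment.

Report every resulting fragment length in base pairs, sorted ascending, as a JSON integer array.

Scan for sites:
  MvoII TATT/1: at [1, 5, 60, 82] ⇒ [2, 6, 61, 83]
  RvuV GTAGCG/2: at [9, 30, 48, 73] ⇒ [11, 32, 50, 75]
  GruIV TAAT/2: at [15, 42, 55, 88] ⇒ [17, 44, 57, 90]

All cut coordinates (distinct, sorted): [2, 6, 11, 17, 32, 44, 50, 57, 61, 75, 83, 90]

Fragment lengths:
  [0,2): 2 bp
  [2,6): 4 bp
  [6,11): 5 bp
  [11,17): 6 bp
  [17,32): 15 bp
  [32,44): 12 bp
  [44,50): 6 bp
  [50,57): 7 bp
  [57,61): 4 bp
  [61,75): 14 bp
  [75,83): 8 bp
  [83,90): 7 bp
  [90,94): 4 bp

[2,4,4,4,5,6,6,7,7,8,12,14,15]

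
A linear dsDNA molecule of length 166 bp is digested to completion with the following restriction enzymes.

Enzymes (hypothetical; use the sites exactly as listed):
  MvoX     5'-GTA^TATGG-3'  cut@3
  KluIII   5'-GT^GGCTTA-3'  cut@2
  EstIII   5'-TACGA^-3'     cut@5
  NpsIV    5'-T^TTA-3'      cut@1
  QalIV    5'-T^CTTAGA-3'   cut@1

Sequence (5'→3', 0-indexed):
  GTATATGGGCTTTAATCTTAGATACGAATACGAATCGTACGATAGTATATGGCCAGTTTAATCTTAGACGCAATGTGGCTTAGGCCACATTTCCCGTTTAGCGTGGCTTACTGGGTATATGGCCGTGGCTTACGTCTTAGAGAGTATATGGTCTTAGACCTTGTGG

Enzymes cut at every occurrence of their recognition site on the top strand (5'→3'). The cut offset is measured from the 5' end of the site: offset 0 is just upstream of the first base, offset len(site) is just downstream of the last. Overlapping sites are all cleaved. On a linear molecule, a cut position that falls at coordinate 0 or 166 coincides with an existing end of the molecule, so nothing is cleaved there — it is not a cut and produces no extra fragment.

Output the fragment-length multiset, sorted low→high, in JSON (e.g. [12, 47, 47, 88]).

[3,5,5,5,6,6,7,8,9,9,9,10,11,11,13,14,14,21]

Site scan:
  MvoX GTATATGG/3: at [0, 44, 114, 143] ⇒ [3, 47, 117, 146]
  KluIII GTGGCTTA/2: at [74, 102, 124] ⇒ [76, 104, 126]
  EstIII TACGA/5: at [22, 28, 37] ⇒ [27, 33, 42]
  NpsIV TTTA/1: at [10, 56, 96] ⇒ [11, 57, 97]
  QalIV TCTTAGA/1: at [15, 61, 134, 151] ⇒ [16, 62, 135, 152]

Pooled cuts: [3, 11, 16, 27, 33, 42, 47, 57, 62, 76, 97, 104, 117, 126, 135, 146, 152]

Fragments:
  [0,3): 3 bp
  [3,11): 8 bp
  [11,16): 5 bp
  [16,27): 11 bp
  [27,33): 6 bp
  [33,42): 9 bp
  [42,47): 5 bp
  [47,57): 10 bp
  [57,62): 5 bp
  [62,76): 14 bp
  [76,97): 21 bp
  [97,104): 7 bp
  [104,117): 13 bp
  [117,126): 9 bp
  [126,135): 9 bp
  [135,146): 11 bp
  [146,152): 6 bp
  [152,166): 14 bp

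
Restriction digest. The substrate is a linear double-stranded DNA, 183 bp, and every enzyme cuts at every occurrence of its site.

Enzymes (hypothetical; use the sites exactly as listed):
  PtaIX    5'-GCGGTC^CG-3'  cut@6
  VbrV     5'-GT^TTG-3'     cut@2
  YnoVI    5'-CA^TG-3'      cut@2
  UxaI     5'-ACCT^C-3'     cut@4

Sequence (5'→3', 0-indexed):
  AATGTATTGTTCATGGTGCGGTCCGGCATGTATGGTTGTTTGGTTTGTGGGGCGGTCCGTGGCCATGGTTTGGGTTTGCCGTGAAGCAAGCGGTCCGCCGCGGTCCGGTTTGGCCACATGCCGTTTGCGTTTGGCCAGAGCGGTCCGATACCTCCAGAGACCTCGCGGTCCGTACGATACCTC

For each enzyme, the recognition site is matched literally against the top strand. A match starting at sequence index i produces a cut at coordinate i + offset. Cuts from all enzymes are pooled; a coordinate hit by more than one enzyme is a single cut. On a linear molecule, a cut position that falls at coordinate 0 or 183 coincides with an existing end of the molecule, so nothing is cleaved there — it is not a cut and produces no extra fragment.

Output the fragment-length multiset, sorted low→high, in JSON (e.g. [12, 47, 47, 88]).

Scan for sites:
  PtaIX (GCGGTCCG, off=6): starts [17, 51, 89, 99, 139, 164] → cuts [23, 57, 95, 105, 145, 170]
  VbrV (GTTTG, off=2): starts [37, 42, 67, 73, 107, 122, 128] → cuts [39, 44, 69, 75, 109, 124, 130]
  YnoVI (CATG, off=2): starts [11, 26, 63, 116] → cuts [13, 28, 65, 118]
  UxaI (ACCTC, off=4): starts [149, 159, 178] → cuts [153, 163, 182]

Pooled cuts: [13, 23, 28, 39, 44, 57, 65, 69, 75, 95, 105, 109, 118, 124, 130, 145, 153, 163, 170, 182]

Fragments:
  [0,13): 13 bp
  [13,23): 10 bp
  [23,28): 5 bp
  [28,39): 11 bp
  [39,44): 5 bp
  [44,57): 13 bp
  [57,65): 8 bp
  [65,69): 4 bp
  [69,75): 6 bp
  [75,95): 20 bp
  [95,105): 10 bp
  [105,109): 4 bp
  [109,118): 9 bp
  [118,124): 6 bp
  [124,130): 6 bp
  [130,145): 15 bp
  [145,153): 8 bp
  [153,163): 10 bp
  [163,170): 7 bp
  [170,182): 12 bp
  [182,183): 1 bp

[1,4,4,5,5,6,6,6,7,8,8,9,10,10,10,11,12,13,13,15,20]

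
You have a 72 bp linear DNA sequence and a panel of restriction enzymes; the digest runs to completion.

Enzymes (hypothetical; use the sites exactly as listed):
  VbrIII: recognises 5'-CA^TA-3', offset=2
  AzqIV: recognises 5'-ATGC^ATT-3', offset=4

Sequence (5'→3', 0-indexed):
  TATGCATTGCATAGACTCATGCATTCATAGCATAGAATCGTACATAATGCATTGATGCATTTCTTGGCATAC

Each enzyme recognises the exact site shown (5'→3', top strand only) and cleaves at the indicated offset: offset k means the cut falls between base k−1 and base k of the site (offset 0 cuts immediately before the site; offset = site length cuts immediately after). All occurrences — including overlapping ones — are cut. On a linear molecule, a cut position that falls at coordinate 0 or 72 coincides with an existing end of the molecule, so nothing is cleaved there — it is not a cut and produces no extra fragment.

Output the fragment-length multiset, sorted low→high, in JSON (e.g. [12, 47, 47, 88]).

[3,5,5,5,6,6,8,11,11,12]

Site scan:
  VbrIII (CATA, off=2): starts [9, 25, 30, 42, 67] → cuts [11, 27, 32, 44, 69]
  AzqIV (ATGCATT, off=4): starts [1, 18, 46, 54] → cuts [5, 22, 50, 58]

All cut coordinates (distinct, sorted): [5, 11, 22, 27, 32, 44, 50, 58, 69]

Fragments:
  [0,5): 5 bp
  [5,11): 6 bp
  [11,22): 11 bp
  [22,27): 5 bp
  [27,32): 5 bp
  [32,44): 12 bp
  [44,50): 6 bp
  [50,58): 8 bp
  [58,69): 11 bp
  [69,72): 3 bp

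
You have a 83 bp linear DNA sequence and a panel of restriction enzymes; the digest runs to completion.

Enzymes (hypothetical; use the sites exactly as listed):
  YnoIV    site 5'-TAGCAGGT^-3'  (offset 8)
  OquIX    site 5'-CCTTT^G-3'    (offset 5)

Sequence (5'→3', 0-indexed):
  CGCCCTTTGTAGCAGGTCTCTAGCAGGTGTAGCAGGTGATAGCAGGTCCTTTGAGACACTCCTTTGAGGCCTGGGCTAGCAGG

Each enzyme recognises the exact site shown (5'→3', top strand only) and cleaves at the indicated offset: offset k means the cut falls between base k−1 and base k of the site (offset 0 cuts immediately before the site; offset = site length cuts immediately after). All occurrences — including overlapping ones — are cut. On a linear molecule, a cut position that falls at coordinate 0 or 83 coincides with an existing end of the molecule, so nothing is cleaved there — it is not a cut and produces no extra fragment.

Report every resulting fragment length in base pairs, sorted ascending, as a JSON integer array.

[5,8,9,9,10,11,13,18]

Per-enzyme occurrences:
  YnoIV (TAGCAGGT, off=8): starts [9, 20, 29, 39] → cuts [17, 28, 37, 47]
  OquIX (CCTTTG, off=5): starts [3, 47, 60] → cuts [8, 52, 65]

Pooled cuts: [8, 17, 28, 37, 47, 52, 65]

Fragments:
  [0,8): 8 bp
  [8,17): 9 bp
  [17,28): 11 bp
  [28,37): 9 bp
  [37,47): 10 bp
  [47,52): 5 bp
  [52,65): 13 bp
  [65,83): 18 bp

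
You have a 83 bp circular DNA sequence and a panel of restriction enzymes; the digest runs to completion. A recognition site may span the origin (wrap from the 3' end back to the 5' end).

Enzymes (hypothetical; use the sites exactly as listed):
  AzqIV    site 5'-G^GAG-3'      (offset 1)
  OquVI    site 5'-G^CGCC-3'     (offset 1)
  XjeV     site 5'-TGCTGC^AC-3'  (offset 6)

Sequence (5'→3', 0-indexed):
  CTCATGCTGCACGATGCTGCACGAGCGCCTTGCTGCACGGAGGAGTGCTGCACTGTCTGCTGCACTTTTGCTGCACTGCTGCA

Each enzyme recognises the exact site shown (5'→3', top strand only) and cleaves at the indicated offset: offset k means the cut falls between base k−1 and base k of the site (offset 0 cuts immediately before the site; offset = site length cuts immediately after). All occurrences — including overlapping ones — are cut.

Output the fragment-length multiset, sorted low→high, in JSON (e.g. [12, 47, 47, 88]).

[3,3,5,8,9,10,11,11,11,12]

Scan for sites:
  AzqIV (GGAG, off=1): starts [38, 41] → cuts [39, 42]
  OquVI (GCGCC, off=1): starts [24] → cuts [25]
  XjeV (TGCTGCAC, off=6): starts [4, 14, 30, 45, 57, 68, 76] → cuts [10, 20, 36, 51, 63, 74, 82]

Pooled cuts: [10, 20, 25, 36, 39, 42, 51, 63, 74, 82]

Fragments:
  10→20: 10 bp
  20→25: 5 bp
  25→36: 11 bp
  36→39: 3 bp
  39→42: 3 bp
  42→51: 9 bp
  51→63: 12 bp
  63→74: 11 bp
  74→82: 8 bp
  82→10 (wrap): 83-82+10 = 11 bp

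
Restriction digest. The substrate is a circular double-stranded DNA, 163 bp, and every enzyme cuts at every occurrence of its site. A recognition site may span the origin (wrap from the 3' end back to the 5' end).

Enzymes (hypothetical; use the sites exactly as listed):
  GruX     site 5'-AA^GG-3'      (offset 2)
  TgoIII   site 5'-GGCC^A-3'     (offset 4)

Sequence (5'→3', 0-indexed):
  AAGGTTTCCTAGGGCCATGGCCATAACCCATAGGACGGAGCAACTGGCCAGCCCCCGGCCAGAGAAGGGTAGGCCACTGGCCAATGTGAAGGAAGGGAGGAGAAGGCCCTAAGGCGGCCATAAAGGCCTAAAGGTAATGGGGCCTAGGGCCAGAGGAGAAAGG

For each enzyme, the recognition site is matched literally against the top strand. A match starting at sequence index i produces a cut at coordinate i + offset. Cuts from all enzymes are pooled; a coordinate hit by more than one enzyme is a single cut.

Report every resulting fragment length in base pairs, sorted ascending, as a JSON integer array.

Per-enzyme occurrences:
  GruX (AAGG, off=2): starts [0, 64, 88, 92, 102, 110, 122, 130, 159] → cuts [2, 66, 90, 94, 104, 112, 124, 132, 161]
  TgoIII (GGCCA, off=4): starts [12, 18, 45, 56, 71, 78, 115, 147] → cuts [16, 22, 49, 60, 75, 82, 119, 151]

Pooled cuts: [2, 16, 22, 49, 60, 66, 75, 82, 90, 94, 104, 112, 119, 124, 132, 151, 161]

Fragment lengths:
  2→16: 14 bp
  16→22: 6 bp
  22→49: 27 bp
  49→60: 11 bp
  60→66: 6 bp
  66→75: 9 bp
  75→82: 7 bp
  82→90: 8 bp
  90→94: 4 bp
  94→104: 10 bp
  104→112: 8 bp
  112→119: 7 bp
  119→124: 5 bp
  124→132: 8 bp
  132→151: 19 bp
  151→161: 10 bp
  161→2 (wrap): 163-161+2 = 4 bp

[4,4,5,6,6,7,7,8,8,8,9,10,10,11,14,19,27]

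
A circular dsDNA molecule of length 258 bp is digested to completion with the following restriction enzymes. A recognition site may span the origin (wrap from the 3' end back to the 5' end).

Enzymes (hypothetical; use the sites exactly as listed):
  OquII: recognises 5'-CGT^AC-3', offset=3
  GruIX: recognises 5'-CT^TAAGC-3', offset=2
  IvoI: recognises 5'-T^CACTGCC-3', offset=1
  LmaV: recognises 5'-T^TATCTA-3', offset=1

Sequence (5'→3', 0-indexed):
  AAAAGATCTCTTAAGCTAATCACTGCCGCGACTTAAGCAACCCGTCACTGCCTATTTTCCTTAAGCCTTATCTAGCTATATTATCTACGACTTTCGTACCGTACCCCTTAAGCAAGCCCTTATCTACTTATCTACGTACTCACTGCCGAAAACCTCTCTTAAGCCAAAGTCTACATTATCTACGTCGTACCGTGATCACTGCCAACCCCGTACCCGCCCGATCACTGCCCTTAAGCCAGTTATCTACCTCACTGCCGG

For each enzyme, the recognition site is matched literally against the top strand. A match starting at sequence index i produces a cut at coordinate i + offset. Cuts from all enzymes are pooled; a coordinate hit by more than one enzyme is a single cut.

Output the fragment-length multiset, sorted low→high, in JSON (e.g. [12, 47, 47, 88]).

Site scan:
  OquII CGTAC/3: at [94, 99, 134, 185, 208] ⇒ [97, 102, 137, 188, 211]
  GruIX CTTAAGC/2: at [9, 31, 59, 106, 157, 229] ⇒ [11, 33, 61, 108, 159, 231]
  IvoI TCACTGCC/1: at [19, 44, 139, 195, 221, 248] ⇒ [20, 45, 140, 196, 222, 249]
  LmaV TTATCTA/1: at [67, 80, 119, 127, 175, 239] ⇒ [68, 81, 120, 128, 176, 240]

Pooled cuts: [11, 20, 33, 45, 61, 68, 81, 97, 102, 108, 120, 128, 137, 140, 159, 176, 188, 196, 211, 222, 231, 240, 249]

Fragments:
  11→20: 9 bp
  20→33: 13 bp
  33→45: 12 bp
  45→61: 16 bp
  61→68: 7 bp
  68→81: 13 bp
  81→97: 16 bp
  97→102: 5 bp
  102→108: 6 bp
  108→120: 12 bp
  120→128: 8 bp
  128→137: 9 bp
  137→140: 3 bp
  140→159: 19 bp
  159→176: 17 bp
  176→188: 12 bp
  188→196: 8 bp
  196→211: 15 bp
  211→222: 11 bp
  222→231: 9 bp
  231→240: 9 bp
  240→249: 9 bp
  249→11 (wrap): 258-249+11 = 20 bp

[3,5,6,7,8,8,9,9,9,9,9,11,12,12,12,13,13,15,16,16,17,19,20]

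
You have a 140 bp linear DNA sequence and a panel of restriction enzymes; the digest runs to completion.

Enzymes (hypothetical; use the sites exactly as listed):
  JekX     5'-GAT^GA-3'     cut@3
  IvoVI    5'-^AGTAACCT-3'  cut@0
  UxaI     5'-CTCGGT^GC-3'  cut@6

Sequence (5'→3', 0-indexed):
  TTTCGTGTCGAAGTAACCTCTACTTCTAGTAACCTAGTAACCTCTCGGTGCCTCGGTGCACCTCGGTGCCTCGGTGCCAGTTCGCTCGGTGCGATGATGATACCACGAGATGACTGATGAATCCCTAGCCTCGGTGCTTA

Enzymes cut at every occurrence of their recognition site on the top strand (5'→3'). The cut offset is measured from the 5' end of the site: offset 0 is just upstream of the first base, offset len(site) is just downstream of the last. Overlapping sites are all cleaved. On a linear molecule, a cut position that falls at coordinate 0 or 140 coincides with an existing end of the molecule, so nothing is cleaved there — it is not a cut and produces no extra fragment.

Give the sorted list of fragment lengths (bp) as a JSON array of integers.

Per-enzyme occurrences:
  JekX GATGA/3: at [92, 95, 108, 115] ⇒ [95, 98, 111, 118]
  IvoVI AGTAACCT/0: at [11, 27, 35] ⇒ [11, 27, 35]
  UxaI CTCGGTGC/6: at [43, 51, 61, 69, 84, 129] ⇒ [49, 57, 67, 75, 90, 135]

All cut coordinates (distinct, sorted): [11, 27, 35, 49, 57, 67, 75, 90, 95, 98, 111, 118, 135]

Fragment lengths:
  [0,11): 11 bp
  [11,27): 16 bp
  [27,35): 8 bp
  [35,49): 14 bp
  [49,57): 8 bp
  [57,67): 10 bp
  [67,75): 8 bp
  [75,90): 15 bp
  [90,95): 5 bp
  [95,98): 3 bp
  [98,111): 13 bp
  [111,118): 7 bp
  [118,135): 17 bp
  [135,140): 5 bp

[3,5,5,7,8,8,8,10,11,13,14,15,16,17]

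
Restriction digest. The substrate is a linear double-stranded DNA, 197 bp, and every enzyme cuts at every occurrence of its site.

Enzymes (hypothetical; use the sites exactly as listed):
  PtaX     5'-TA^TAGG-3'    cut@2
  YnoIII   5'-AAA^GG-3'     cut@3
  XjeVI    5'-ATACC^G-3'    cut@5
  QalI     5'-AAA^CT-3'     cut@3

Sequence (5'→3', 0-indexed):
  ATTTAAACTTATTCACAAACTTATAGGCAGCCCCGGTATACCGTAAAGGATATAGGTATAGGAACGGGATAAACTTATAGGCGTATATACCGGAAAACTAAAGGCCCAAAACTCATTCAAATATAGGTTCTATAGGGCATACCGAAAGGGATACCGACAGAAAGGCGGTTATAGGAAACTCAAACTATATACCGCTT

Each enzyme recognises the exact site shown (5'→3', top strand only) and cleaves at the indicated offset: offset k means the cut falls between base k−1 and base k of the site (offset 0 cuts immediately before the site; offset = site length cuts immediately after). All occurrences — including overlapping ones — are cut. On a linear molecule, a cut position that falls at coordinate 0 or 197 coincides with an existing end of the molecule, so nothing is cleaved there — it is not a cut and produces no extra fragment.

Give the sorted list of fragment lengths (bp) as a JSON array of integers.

Scan for sites:
  PtaX (TATAGG, off=2): starts [21, 50, 56, 75, 121, 130, 169] → cuts [23, 52, 58, 77, 123, 132, 171]
  YnoIII (AAAGG, off=3): starts [44, 99, 144, 160] → cuts [47, 102, 147, 163]
  XjeVI (ATACCG, off=5): starts [37, 86, 138, 150, 188] → cuts [42, 91, 143, 155, 193]
  QalI (AAACT, off=3): starts [4, 16, 70, 94, 108, 175, 181] → cuts [7, 19, 73, 97, 111, 178, 184]

Pooled cuts: [7, 19, 23, 42, 47, 52, 58, 73, 77, 91, 97, 102, 111, 123, 132, 143, 147, 155, 163, 171, 178, 184, 193]

Fragments:
  [0,7): 7 bp
  [7,19): 12 bp
  [19,23): 4 bp
  [23,42): 19 bp
  [42,47): 5 bp
  [47,52): 5 bp
  [52,58): 6 bp
  [58,73): 15 bp
  [73,77): 4 bp
  [77,91): 14 bp
  [91,97): 6 bp
  [97,102): 5 bp
  [102,111): 9 bp
  [111,123): 12 bp
  [123,132): 9 bp
  [132,143): 11 bp
  [143,147): 4 bp
  [147,155): 8 bp
  [155,163): 8 bp
  [163,171): 8 bp
  [171,178): 7 bp
  [178,184): 6 bp
  [184,193): 9 bp
  [193,197): 4 bp

[4,4,4,4,5,5,5,6,6,6,7,7,8,8,8,9,9,9,11,12,12,14,15,19]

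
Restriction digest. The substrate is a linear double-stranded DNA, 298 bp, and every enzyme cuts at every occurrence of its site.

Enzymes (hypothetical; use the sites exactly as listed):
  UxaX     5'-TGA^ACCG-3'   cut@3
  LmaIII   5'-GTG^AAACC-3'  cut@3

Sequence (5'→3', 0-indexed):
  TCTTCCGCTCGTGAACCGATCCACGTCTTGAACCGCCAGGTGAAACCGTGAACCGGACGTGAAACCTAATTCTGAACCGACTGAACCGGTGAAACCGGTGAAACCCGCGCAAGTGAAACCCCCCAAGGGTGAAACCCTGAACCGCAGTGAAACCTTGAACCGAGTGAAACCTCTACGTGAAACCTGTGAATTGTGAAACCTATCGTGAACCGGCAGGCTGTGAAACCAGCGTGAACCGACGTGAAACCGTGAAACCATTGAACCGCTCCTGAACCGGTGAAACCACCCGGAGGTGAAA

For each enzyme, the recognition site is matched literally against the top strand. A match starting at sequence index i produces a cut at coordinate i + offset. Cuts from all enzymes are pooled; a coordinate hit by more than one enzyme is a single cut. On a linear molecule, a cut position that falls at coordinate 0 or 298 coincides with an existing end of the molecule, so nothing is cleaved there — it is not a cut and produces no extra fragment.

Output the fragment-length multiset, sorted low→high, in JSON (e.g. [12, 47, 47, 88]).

[7,7,8,8,9,9,9,9,9,9,9,10,10,11,11,12,13,13,14,14,14,15,16,16,17,19]

Scan for sites:
  UxaX (TGAACCG, off=3): starts [11, 28, 48, 72, 81, 137, 155, 205, 231, 258, 269] → cuts [14, 31, 51, 75, 84, 140, 158, 208, 234, 261, 272]
  LmaIII (GTGAAACC, off=3): starts [39, 58, 88, 97, 112, 128, 146, 163, 176, 192, 219, 240, 248, 276] → cuts [42, 61, 91, 100, 115, 131, 149, 166, 179, 195, 222, 243, 251, 279]

All cut coordinates (distinct, sorted): [14, 31, 42, 51, 61, 75, 84, 91, 100, 115, 131, 140, 149, 158, 166, 179, 195, 208, 222, 234, 243, 251, 261, 272, 279]

Fragments:
  [0,14): 14 bp
  [14,31): 17 bp
  [31,42): 11 bp
  [42,51): 9 bp
  [51,61): 10 bp
  [61,75): 14 bp
  [75,84): 9 bp
  [84,91): 7 bp
  [91,100): 9 bp
  [100,115): 15 bp
  [115,131): 16 bp
  [131,140): 9 bp
  [140,149): 9 bp
  [149,158): 9 bp
  [158,166): 8 bp
  [166,179): 13 bp
  [179,195): 16 bp
  [195,208): 13 bp
  [208,222): 14 bp
  [222,234): 12 bp
  [234,243): 9 bp
  [243,251): 8 bp
  [251,261): 10 bp
  [261,272): 11 bp
  [272,279): 7 bp
  [279,298): 19 bp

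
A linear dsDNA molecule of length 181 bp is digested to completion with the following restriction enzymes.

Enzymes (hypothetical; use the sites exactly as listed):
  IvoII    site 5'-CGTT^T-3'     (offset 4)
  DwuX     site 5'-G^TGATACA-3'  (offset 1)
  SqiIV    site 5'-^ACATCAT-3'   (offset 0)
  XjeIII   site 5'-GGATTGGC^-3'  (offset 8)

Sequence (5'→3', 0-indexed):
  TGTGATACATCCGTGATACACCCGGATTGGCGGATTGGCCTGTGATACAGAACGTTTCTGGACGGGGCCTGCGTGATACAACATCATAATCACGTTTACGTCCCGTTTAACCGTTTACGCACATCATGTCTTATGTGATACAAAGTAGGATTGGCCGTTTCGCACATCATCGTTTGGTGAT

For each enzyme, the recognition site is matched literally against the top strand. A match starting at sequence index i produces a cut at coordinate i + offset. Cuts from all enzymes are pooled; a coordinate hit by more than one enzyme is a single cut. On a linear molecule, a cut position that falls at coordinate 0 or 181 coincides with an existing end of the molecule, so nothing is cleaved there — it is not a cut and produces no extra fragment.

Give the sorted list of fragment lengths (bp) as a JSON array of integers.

[2,3,4,4,5,7,7,8,8,11,11,11,14,15,16,17,18,20]

Per-enzyme occurrences:
  IvoII CGTTT/4: at [52, 92, 103, 111, 155, 170] ⇒ [56, 96, 107, 115, 159, 174]
  DwuX GTGATACA/1: at [1, 12, 41, 72, 134] ⇒ [2, 13, 42, 73, 135]
  SqiIV ACATCAT/0: at [80, 120, 163] ⇒ [80, 120, 163]
  XjeIII GGATTGGC/8: at [23, 31, 147] ⇒ [31, 39, 155]

All cut coordinates (distinct, sorted): [2, 13, 31, 39, 42, 56, 73, 80, 96, 107, 115, 120, 135, 155, 159, 163, 174]

Fragment lengths:
  [0,2): 2 bp
  [2,13): 11 bp
  [13,31): 18 bp
  [31,39): 8 bp
  [39,42): 3 bp
  [42,56): 14 bp
  [56,73): 17 bp
  [73,80): 7 bp
  [80,96): 16 bp
  [96,107): 11 bp
  [107,115): 8 bp
  [115,120): 5 bp
  [120,135): 15 bp
  [135,155): 20 bp
  [155,159): 4 bp
  [159,163): 4 bp
  [163,174): 11 bp
  [174,181): 7 bp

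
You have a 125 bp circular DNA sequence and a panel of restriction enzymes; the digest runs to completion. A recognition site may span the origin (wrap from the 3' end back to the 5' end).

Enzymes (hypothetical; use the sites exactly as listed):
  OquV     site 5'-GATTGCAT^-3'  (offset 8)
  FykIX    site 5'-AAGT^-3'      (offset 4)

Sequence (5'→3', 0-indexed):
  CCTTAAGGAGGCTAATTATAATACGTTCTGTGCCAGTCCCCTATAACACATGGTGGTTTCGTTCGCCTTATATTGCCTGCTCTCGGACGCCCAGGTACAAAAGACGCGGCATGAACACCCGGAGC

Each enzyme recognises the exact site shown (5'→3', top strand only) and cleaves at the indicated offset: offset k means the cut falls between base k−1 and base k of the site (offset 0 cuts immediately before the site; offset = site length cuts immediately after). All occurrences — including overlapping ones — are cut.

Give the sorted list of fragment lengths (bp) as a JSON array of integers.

[125]

Scan for sites:
  OquV (GATTGCAT, off=8): no sites
  FykIX (AAGT, off=4): no sites

Pooled cuts: ∅

Fragment lengths:
  no cuts → one circular fragment of 125 bp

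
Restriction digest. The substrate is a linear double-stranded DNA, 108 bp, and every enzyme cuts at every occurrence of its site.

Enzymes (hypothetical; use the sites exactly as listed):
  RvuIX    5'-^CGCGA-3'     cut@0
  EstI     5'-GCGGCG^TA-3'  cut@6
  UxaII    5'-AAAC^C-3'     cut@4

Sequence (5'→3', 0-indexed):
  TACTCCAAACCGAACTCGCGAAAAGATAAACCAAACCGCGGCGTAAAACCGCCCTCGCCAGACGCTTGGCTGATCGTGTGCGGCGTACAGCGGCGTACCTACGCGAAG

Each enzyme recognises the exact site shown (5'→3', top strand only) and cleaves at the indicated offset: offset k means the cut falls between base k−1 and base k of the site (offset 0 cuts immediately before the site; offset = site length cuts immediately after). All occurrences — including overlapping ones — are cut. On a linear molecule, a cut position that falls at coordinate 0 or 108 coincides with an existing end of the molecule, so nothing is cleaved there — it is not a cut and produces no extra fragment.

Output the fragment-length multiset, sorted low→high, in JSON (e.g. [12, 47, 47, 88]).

Scan for sites:
  RvuIX (CGCGA, off=0): starts [16, 101] → cuts [16, 101]
  EstI (GCGGCGTA, off=6): starts [37, 79, 89] → cuts [43, 85, 95]
  UxaII (AAACC, off=4): starts [6, 27, 32, 45] → cuts [10, 31, 36, 49]

All cut coordinates (distinct, sorted): [10, 16, 31, 36, 43, 49, 85, 95, 101]

Fragments:
  [0,10): 10 bp
  [10,16): 6 bp
  [16,31): 15 bp
  [31,36): 5 bp
  [36,43): 7 bp
  [43,49): 6 bp
  [49,85): 36 bp
  [85,95): 10 bp
  [95,101): 6 bp
  [101,108): 7 bp

[5,6,6,6,7,7,10,10,15,36]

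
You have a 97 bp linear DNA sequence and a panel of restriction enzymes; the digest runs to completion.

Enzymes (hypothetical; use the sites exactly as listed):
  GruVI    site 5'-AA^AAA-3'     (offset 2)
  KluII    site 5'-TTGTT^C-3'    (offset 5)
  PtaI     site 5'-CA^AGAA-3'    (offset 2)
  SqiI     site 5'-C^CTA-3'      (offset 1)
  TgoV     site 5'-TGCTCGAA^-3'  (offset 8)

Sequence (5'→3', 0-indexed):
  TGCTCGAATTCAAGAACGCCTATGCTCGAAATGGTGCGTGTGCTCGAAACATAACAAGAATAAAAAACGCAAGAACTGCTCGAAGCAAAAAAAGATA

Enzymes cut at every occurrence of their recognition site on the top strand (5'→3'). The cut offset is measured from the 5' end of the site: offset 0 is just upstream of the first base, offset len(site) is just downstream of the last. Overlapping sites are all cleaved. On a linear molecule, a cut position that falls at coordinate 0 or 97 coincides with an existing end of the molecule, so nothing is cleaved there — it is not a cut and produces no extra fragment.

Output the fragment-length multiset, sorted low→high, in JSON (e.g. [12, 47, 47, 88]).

[1,1,1,4,4,7,7,7,7,8,8,11,13,18]

Scan for sites:
  GruVI AAAAA/2: at [61, 62, 86, 87, 88] ⇒ [63, 64, 88, 89, 90]
  KluII (TTGTTC, off=5): no sites
  PtaI CAAGAA/2: at [10, 54, 69] ⇒ [12, 56, 71]
  SqiI CCTA/1: at [18] ⇒ [19]
  TgoV TGCTCGAA/8: at [0, 22, 40, 76] ⇒ [8, 30, 48, 84]

Pooled cuts: [8, 12, 19, 30, 48, 56, 63, 64, 71, 84, 88, 89, 90]

Fragment lengths:
  [0,8): 8 bp
  [8,12): 4 bp
  [12,19): 7 bp
  [19,30): 11 bp
  [30,48): 18 bp
  [48,56): 8 bp
  [56,63): 7 bp
  [63,64): 1 bp
  [64,71): 7 bp
  [71,84): 13 bp
  [84,88): 4 bp
  [88,89): 1 bp
  [89,90): 1 bp
  [90,97): 7 bp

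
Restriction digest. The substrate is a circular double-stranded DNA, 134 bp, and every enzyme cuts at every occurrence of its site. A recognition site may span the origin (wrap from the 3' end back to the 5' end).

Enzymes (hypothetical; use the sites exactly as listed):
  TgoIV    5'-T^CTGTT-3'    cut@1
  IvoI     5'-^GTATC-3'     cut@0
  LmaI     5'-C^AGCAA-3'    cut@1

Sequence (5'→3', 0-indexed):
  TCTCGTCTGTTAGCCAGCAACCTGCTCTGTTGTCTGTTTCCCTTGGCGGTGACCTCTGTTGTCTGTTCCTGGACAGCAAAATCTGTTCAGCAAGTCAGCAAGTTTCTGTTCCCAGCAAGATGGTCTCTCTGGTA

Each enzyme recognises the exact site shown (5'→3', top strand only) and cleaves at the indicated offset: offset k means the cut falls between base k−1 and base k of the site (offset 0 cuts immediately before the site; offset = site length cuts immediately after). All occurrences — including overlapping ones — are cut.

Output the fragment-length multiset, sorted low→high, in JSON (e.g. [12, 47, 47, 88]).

Site scan:
  TgoIV TCTGTT/1: at [5, 25, 32, 54, 61, 81, 104] ⇒ [6, 26, 33, 55, 62, 82, 105]
  IvoI GTATC/0: at [131] ⇒ [131]
  LmaI CAGCAA/1: at [14, 73, 87, 95, 112] ⇒ [15, 74, 88, 96, 113]

Pooled cuts: [6, 15, 26, 33, 55, 62, 74, 82, 88, 96, 105, 113, 131]

Fragment lengths:
  6→15: 9 bp
  15→26: 11 bp
  26→33: 7 bp
  33→55: 22 bp
  55→62: 7 bp
  62→74: 12 bp
  74→82: 8 bp
  82→88: 6 bp
  88→96: 8 bp
  96→105: 9 bp
  105→113: 8 bp
  113→131: 18 bp
  131→6 (wrap): 134-131+6 = 9 bp

[6,7,7,8,8,8,9,9,9,11,12,18,22]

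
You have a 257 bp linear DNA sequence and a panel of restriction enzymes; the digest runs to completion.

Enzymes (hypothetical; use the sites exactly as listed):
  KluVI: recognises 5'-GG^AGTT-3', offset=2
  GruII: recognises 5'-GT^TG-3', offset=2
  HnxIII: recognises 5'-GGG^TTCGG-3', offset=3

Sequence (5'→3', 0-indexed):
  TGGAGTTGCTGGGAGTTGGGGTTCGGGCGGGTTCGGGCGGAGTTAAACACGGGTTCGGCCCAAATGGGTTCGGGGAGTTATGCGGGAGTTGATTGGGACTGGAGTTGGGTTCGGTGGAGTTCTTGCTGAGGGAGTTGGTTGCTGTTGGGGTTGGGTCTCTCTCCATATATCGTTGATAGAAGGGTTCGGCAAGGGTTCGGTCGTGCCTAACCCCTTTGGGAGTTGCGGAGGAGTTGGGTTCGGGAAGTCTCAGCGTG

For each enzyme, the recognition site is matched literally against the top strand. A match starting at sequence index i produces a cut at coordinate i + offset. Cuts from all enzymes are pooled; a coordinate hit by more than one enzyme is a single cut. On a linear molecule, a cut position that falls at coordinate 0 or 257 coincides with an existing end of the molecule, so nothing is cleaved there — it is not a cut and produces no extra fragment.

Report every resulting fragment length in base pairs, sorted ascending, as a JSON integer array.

[3,3,3,3,3,3,3,3,4,4,4,5,6,6,7,7,8,8,9,10,11,11,11,13,13,15,15,19,22,25]

Per-enzyme occurrences:
  KluVI GGAGTT/2: at [1, 11, 38, 73, 84, 100, 115, 130, 218, 229] ⇒ [3, 13, 40, 75, 86, 102, 117, 132, 220, 231]
  GruII GTTG/2: at [4, 14, 87, 103, 133, 137, 143, 149, 171, 221, 232] ⇒ [6, 16, 89, 105, 135, 139, 145, 151, 173, 223, 234]
  HnxIII GGGTTCGG/3: at [18, 28, 50, 65, 106, 181, 192, 235] ⇒ [21, 31, 53, 68, 109, 184, 195, 238]

Pooled cuts: [3, 6, 13, 16, 21, 31, 40, 53, 68, 75, 86, 89, 102, 105, 109, 117, 132, 135, 139, 145, 151, 173, 184, 195, 220, 223, 231, 234, 238]

Fragments:
  [0,3): 3 bp
  [3,6): 3 bp
  [6,13): 7 bp
  [13,16): 3 bp
  [16,21): 5 bp
  [21,31): 10 bp
  [31,40): 9 bp
  [40,53): 13 bp
  [53,68): 15 bp
  [68,75): 7 bp
  [75,86): 11 bp
  [86,89): 3 bp
  [89,102): 13 bp
  [102,105): 3 bp
  [105,109): 4 bp
  [109,117): 8 bp
  [117,132): 15 bp
  [132,135): 3 bp
  [135,139): 4 bp
  [139,145): 6 bp
  [145,151): 6 bp
  [151,173): 22 bp
  [173,184): 11 bp
  [184,195): 11 bp
  [195,220): 25 bp
  [220,223): 3 bp
  [223,231): 8 bp
  [231,234): 3 bp
  [234,238): 4 bp
  [238,257): 19 bp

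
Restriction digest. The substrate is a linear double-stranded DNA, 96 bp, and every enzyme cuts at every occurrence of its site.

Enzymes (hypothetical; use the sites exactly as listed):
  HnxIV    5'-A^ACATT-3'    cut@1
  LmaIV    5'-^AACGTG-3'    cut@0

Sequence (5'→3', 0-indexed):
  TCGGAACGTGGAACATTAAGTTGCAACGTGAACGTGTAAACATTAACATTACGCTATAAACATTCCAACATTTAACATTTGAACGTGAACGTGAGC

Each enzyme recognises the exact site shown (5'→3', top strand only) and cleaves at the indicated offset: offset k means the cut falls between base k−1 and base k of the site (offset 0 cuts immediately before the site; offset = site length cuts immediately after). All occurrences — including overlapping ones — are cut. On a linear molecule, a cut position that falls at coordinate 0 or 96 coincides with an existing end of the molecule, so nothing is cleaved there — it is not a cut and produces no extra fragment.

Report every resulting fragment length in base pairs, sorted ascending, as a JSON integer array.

[4,6,6,6,7,7,8,8,9,9,12,14]

Scan for sites:
  HnxIV AACATT/1: at [11, 38, 44, 58, 66, 73] ⇒ [12, 39, 45, 59, 67, 74]
  LmaIV AACGTG/0: at [4, 24, 30, 81, 87] ⇒ [4, 24, 30, 81, 87]

Pooled cuts: [4, 12, 24, 30, 39, 45, 59, 67, 74, 81, 87]

Fragment lengths:
  [0,4): 4 bp
  [4,12): 8 bp
  [12,24): 12 bp
  [24,30): 6 bp
  [30,39): 9 bp
  [39,45): 6 bp
  [45,59): 14 bp
  [59,67): 8 bp
  [67,74): 7 bp
  [74,81): 7 bp
  [81,87): 6 bp
  [87,96): 9 bp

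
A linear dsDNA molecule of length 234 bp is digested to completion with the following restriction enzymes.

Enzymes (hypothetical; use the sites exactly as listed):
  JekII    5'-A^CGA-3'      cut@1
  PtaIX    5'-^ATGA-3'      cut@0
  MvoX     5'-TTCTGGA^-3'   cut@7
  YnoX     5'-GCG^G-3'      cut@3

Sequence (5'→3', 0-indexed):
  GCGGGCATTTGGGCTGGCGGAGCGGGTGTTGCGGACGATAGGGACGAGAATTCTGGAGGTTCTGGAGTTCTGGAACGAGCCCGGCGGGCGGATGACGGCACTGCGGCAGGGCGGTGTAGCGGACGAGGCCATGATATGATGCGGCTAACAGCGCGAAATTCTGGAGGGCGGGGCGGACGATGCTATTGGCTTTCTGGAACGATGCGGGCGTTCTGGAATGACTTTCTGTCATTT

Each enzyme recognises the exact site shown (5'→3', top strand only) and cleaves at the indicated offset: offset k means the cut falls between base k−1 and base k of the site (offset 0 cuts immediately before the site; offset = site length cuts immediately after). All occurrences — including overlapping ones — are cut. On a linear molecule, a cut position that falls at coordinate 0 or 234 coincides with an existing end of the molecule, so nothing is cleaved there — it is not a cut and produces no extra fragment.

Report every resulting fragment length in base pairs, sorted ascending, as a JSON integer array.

[1,1,1,2,2,2,3,4,5,5,5,5,7,7,8,8,8,8,9,9,9,11,11,13,14,16,17,21,22]

Per-enzyme occurrences:
  JekII (ACGA, off=1): starts [34, 43, 74, 122, 176, 198] → cuts [35, 44, 75, 123, 177, 199]
  PtaIX (ATGA, off=0): starts [91, 130, 135, 217] → cuts [91, 130, 135, 217]
  MvoX (TTCTGGA, off=7): starts [50, 59, 67, 158, 191, 210] → cuts [57, 66, 74, 165, 198, 217]
  YnoX (GCGG, off=3): starts [0, 16, 21, 30, 83, 87, 102, 110, 118, 140, 167, 172, 203] → cuts [3, 19, 24, 33, 86, 90, 105, 113, 121, 143, 170, 175, 206]

Pooled cuts: [3, 19, 24, 33, 35, 44, 57, 66, 74, 75, 86, 90, 91, 105, 113, 121, 123, 130, 135, 143, 165, 170, 175, 177, 198, 199, 206, 217]

Fragment lengths:
  [0,3): 3 bp
  [3,19): 16 bp
  [19,24): 5 bp
  [24,33): 9 bp
  [33,35): 2 bp
  [35,44): 9 bp
  [44,57): 13 bp
  [57,66): 9 bp
  [66,74): 8 bp
  [74,75): 1 bp
  [75,86): 11 bp
  [86,90): 4 bp
  [90,91): 1 bp
  [91,105): 14 bp
  [105,113): 8 bp
  [113,121): 8 bp
  [121,123): 2 bp
  [123,130): 7 bp
  [130,135): 5 bp
  [135,143): 8 bp
  [143,165): 22 bp
  [165,170): 5 bp
  [170,175): 5 bp
  [175,177): 2 bp
  [177,198): 21 bp
  [198,199): 1 bp
  [199,206): 7 bp
  [206,217): 11 bp
  [217,234): 17 bp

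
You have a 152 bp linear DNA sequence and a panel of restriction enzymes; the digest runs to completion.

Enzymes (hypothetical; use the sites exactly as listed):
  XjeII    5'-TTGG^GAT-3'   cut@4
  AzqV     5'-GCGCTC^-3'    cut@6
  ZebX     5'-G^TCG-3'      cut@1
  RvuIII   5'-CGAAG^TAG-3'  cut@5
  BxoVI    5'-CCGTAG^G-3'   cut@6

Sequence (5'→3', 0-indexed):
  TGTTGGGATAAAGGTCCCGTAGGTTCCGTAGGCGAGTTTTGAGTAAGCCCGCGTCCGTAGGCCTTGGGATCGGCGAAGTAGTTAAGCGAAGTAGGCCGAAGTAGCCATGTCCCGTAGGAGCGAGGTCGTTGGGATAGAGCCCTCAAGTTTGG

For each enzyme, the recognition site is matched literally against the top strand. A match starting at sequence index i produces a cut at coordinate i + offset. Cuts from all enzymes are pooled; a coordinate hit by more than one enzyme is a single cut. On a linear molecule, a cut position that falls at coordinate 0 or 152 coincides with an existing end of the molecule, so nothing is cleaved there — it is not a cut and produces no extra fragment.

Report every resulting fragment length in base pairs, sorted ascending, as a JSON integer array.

[6,7,7,8,9,10,11,13,16,16,20,29]

Site scan:
  XjeII (TTGGGAT, off=4): starts [2, 63, 128] → cuts [6, 67, 132]
  AzqV (GCGCTC, off=6): no sites
  ZebX (GTCG, off=1): starts [124] → cuts [125]
  RvuIII (CGAAGTAG, off=5): starts [73, 86, 96] → cuts [78, 91, 101]
  BxoVI (CCGTAGG, off=6): starts [16, 25, 54, 111] → cuts [22, 31, 60, 117]

Pooled cuts: [6, 22, 31, 60, 67, 78, 91, 101, 117, 125, 132]

Fragments:
  [0,6): 6 bp
  [6,22): 16 bp
  [22,31): 9 bp
  [31,60): 29 bp
  [60,67): 7 bp
  [67,78): 11 bp
  [78,91): 13 bp
  [91,101): 10 bp
  [101,117): 16 bp
  [117,125): 8 bp
  [125,132): 7 bp
  [132,152): 20 bp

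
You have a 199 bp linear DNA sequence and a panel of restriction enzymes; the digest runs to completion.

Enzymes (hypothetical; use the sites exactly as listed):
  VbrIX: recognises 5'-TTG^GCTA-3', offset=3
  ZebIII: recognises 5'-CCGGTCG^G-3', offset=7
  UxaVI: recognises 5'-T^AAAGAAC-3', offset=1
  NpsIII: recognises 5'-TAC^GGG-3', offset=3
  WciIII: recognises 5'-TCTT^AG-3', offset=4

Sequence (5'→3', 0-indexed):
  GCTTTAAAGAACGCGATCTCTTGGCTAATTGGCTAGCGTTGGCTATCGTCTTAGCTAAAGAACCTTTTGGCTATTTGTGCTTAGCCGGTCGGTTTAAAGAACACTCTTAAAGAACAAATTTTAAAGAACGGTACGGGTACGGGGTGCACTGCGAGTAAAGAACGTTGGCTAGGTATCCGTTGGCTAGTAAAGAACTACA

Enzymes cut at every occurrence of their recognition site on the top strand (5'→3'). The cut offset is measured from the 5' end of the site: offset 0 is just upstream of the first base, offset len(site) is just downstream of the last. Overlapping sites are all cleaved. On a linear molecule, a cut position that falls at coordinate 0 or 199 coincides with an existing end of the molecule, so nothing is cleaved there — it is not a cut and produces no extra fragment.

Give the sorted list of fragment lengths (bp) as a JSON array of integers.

Scan for sites:
  VbrIX (TTGGCTA, off=3): starts [20, 28, 38, 66, 164, 179] → cuts [23, 31, 41, 69, 167, 182]
  ZebIII (CCGGTCGG, off=7): starts [84] → cuts [91]
  UxaVI (TAAAGAAC, off=1): starts [4, 55, 94, 107, 121, 155, 187] → cuts [5, 56, 95, 108, 122, 156, 188]
  NpsIII (TACGGG, off=3): starts [131, 137] → cuts [134, 140]
  WciIII (TCTTAG, off=4): starts [48] → cuts [52]

All cut coordinates (distinct, sorted): [5, 23, 31, 41, 52, 56, 69, 91, 95, 108, 122, 134, 140, 156, 167, 182, 188]

Fragment lengths:
  [0,5): 5 bp
  [5,23): 18 bp
  [23,31): 8 bp
  [31,41): 10 bp
  [41,52): 11 bp
  [52,56): 4 bp
  [56,69): 13 bp
  [69,91): 22 bp
  [91,95): 4 bp
  [95,108): 13 bp
  [108,122): 14 bp
  [122,134): 12 bp
  [134,140): 6 bp
  [140,156): 16 bp
  [156,167): 11 bp
  [167,182): 15 bp
  [182,188): 6 bp
  [188,199): 11 bp

[4,4,5,6,6,8,10,11,11,11,12,13,13,14,15,16,18,22]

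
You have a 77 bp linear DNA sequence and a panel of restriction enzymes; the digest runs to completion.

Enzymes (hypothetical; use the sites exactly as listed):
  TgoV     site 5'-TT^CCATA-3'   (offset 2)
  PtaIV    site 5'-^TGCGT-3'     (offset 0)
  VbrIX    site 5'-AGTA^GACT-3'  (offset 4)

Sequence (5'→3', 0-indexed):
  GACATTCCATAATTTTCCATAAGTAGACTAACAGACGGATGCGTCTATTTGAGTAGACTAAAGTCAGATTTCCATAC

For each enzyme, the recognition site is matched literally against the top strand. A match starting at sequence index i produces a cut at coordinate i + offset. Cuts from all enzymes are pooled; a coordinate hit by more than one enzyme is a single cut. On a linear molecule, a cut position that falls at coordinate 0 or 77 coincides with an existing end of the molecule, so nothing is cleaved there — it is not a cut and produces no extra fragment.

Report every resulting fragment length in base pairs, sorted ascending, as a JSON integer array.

[6,6,9,10,14,16,16]

Scan for sites:
  TgoV (TTCCATA, off=2): starts [4, 14, 69] → cuts [6, 16, 71]
  PtaIV (TGCGT, off=0): starts [39] → cuts [39]
  VbrIX (AGTAGACT, off=4): starts [21, 51] → cuts [25, 55]

Pooled cuts: [6, 16, 25, 39, 55, 71]

Fragments:
  [0,6): 6 bp
  [6,16): 10 bp
  [16,25): 9 bp
  [25,39): 14 bp
  [39,55): 16 bp
  [55,71): 16 bp
  [71,77): 6 bp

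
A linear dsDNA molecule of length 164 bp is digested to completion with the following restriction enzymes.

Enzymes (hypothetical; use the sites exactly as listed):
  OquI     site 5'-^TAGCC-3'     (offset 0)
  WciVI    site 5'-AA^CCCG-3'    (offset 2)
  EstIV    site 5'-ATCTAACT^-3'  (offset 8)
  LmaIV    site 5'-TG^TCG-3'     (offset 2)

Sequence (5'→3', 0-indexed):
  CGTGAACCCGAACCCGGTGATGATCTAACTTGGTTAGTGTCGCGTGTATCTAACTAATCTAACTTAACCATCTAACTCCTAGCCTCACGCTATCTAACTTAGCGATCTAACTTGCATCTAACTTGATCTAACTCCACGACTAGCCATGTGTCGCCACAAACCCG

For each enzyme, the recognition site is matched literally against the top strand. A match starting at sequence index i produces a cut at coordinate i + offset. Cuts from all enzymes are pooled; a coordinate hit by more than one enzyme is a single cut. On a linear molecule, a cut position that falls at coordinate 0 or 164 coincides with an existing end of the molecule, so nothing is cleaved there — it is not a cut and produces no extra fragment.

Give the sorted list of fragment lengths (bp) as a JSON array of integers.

[2,4,6,6,7,9,9,10,10,10,11,13,13,16,18,20]

Scan for sites:
  OquI (TAGCC, off=0): starts [79, 140] → cuts [79, 140]
  WciVI (AACCCG, off=2): starts [4, 10, 158] → cuts [6, 12, 160]
  EstIV (ATCTAACT, off=8): starts [22, 47, 56, 69, 91, 104, 115, 125] → cuts [30, 55, 64, 77, 99, 112, 123, 133]
  LmaIV (TGTCG, off=2): starts [37, 148] → cuts [39, 150]

Pooled cuts: [6, 12, 30, 39, 55, 64, 77, 79, 99, 112, 123, 133, 140, 150, 160]

Fragment lengths:
  [0,6): 6 bp
  [6,12): 6 bp
  [12,30): 18 bp
  [30,39): 9 bp
  [39,55): 16 bp
  [55,64): 9 bp
  [64,77): 13 bp
  [77,79): 2 bp
  [79,99): 20 bp
  [99,112): 13 bp
  [112,123): 11 bp
  [123,133): 10 bp
  [133,140): 7 bp
  [140,150): 10 bp
  [150,160): 10 bp
  [160,164): 4 bp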